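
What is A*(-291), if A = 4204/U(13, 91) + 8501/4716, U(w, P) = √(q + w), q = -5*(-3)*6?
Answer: -824597/1572 - 1223364*√103/103 ≈ -1.2107e+5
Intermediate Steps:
q = 90 (q = 15*6 = 90)
U(w, P) = √(90 + w)
A = 8501/4716 + 4204*√103/103 (A = 4204/(√(90 + 13)) + 8501/4716 = 4204/(√103) + 8501*(1/4716) = 4204*(√103/103) + 8501/4716 = 4204*√103/103 + 8501/4716 = 8501/4716 + 4204*√103/103 ≈ 416.04)
A*(-291) = (8501/4716 + 4204*√103/103)*(-291) = -824597/1572 - 1223364*√103/103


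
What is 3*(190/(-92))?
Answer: -285/46 ≈ -6.1956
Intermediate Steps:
3*(190/(-92)) = 3*(190*(-1/92)) = 3*(-95/46) = -285/46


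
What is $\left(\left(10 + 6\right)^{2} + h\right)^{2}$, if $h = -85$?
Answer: $29241$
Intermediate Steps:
$\left(\left(10 + 6\right)^{2} + h\right)^{2} = \left(\left(10 + 6\right)^{2} - 85\right)^{2} = \left(16^{2} - 85\right)^{2} = \left(256 - 85\right)^{2} = 171^{2} = 29241$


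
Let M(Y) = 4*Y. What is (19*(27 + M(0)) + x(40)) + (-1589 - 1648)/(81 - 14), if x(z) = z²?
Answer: 138334/67 ≈ 2064.7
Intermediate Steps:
(19*(27 + M(0)) + x(40)) + (-1589 - 1648)/(81 - 14) = (19*(27 + 4*0) + 40²) + (-1589 - 1648)/(81 - 14) = (19*(27 + 0) + 1600) - 3237/67 = (19*27 + 1600) - 3237*1/67 = (513 + 1600) - 3237/67 = 2113 - 3237/67 = 138334/67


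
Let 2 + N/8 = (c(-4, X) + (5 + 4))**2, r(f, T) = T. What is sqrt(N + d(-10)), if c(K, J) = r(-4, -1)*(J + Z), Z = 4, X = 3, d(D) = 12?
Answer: 2*sqrt(7) ≈ 5.2915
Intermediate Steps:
c(K, J) = -4 - J (c(K, J) = -(J + 4) = -(4 + J) = -4 - J)
N = 16 (N = -16 + 8*((-4 - 1*3) + (5 + 4))**2 = -16 + 8*((-4 - 3) + 9)**2 = -16 + 8*(-7 + 9)**2 = -16 + 8*2**2 = -16 + 8*4 = -16 + 32 = 16)
sqrt(N + d(-10)) = sqrt(16 + 12) = sqrt(28) = 2*sqrt(7)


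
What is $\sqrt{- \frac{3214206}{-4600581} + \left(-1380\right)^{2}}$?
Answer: $\frac{\sqrt{4478588758771802454}}{1533527} \approx 1380.0$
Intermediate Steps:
$\sqrt{- \frac{3214206}{-4600581} + \left(-1380\right)^{2}} = \sqrt{\left(-3214206\right) \left(- \frac{1}{4600581}\right) + 1904400} = \sqrt{\frac{1071402}{1533527} + 1904400} = \sqrt{\frac{2920449890202}{1533527}} = \frac{\sqrt{4478588758771802454}}{1533527}$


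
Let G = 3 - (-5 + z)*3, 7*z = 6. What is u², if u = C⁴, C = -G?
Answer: 18509302102818816/5764801 ≈ 3.2107e+9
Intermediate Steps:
z = 6/7 (z = (⅐)*6 = 6/7 ≈ 0.85714)
G = 108/7 (G = 3 - (-5 + 6/7)*3 = 3 - (-29)*3/7 = 3 - 1*(-87/7) = 3 + 87/7 = 108/7 ≈ 15.429)
C = -108/7 (C = -1*108/7 = -108/7 ≈ -15.429)
u = 136048896/2401 (u = (-108/7)⁴ = 136048896/2401 ≈ 56663.)
u² = (136048896/2401)² = 18509302102818816/5764801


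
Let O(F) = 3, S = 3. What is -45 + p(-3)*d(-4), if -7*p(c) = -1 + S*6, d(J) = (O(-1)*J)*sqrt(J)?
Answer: -45 + 408*I/7 ≈ -45.0 + 58.286*I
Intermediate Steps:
d(J) = 3*J**(3/2) (d(J) = (3*J)*sqrt(J) = 3*J**(3/2))
p(c) = -17/7 (p(c) = -(-1 + 3*6)/7 = -(-1 + 18)/7 = -1/7*17 = -17/7)
-45 + p(-3)*d(-4) = -45 - 51*(-4)**(3/2)/7 = -45 - 51*(-8*I)/7 = -45 - (-408)*I/7 = -45 + 408*I/7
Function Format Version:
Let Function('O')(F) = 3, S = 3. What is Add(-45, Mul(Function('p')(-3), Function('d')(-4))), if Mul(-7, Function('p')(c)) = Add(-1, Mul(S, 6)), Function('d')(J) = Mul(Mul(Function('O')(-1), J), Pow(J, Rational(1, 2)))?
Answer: Add(-45, Mul(Rational(408, 7), I)) ≈ Add(-45.000, Mul(58.286, I))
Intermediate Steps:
Function('d')(J) = Mul(3, Pow(J, Rational(3, 2))) (Function('d')(J) = Mul(Mul(3, J), Pow(J, Rational(1, 2))) = Mul(3, Pow(J, Rational(3, 2))))
Function('p')(c) = Rational(-17, 7) (Function('p')(c) = Mul(Rational(-1, 7), Add(-1, Mul(3, 6))) = Mul(Rational(-1, 7), Add(-1, 18)) = Mul(Rational(-1, 7), 17) = Rational(-17, 7))
Add(-45, Mul(Function('p')(-3), Function('d')(-4))) = Add(-45, Mul(Rational(-17, 7), Mul(3, Pow(-4, Rational(3, 2))))) = Add(-45, Mul(Rational(-17, 7), Mul(3, Mul(-8, I)))) = Add(-45, Mul(Rational(-17, 7), Mul(-24, I))) = Add(-45, Mul(Rational(408, 7), I))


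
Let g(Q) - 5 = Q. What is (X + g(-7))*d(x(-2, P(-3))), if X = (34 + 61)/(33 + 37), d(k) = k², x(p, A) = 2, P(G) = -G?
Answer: -18/7 ≈ -2.5714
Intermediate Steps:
g(Q) = 5 + Q
X = 19/14 (X = 95/70 = 95*(1/70) = 19/14 ≈ 1.3571)
(X + g(-7))*d(x(-2, P(-3))) = (19/14 + (5 - 7))*2² = (19/14 - 2)*4 = -9/14*4 = -18/7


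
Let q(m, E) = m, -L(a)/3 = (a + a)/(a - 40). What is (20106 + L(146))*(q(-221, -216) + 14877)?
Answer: 15611278080/53 ≈ 2.9455e+8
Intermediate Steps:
L(a) = -6*a/(-40 + a) (L(a) = -3*(a + a)/(a - 40) = -3*2*a/(-40 + a) = -6*a/(-40 + a))
(20106 + L(146))*(q(-221, -216) + 14877) = (20106 - 6*146/(-40 + 146))*(-221 + 14877) = (20106 - 6*146/106)*14656 = (20106 - 6*146*1/106)*14656 = (20106 - 438/53)*14656 = (1065180/53)*14656 = 15611278080/53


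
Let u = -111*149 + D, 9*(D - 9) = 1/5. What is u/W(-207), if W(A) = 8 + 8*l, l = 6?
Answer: -743849/2520 ≈ -295.18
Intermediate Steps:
D = 406/45 (D = 9 + (1/9)/5 = 9 + (1/9)*(1/5) = 9 + 1/45 = 406/45 ≈ 9.0222)
W(A) = 56 (W(A) = 8 + 8*6 = 8 + 48 = 56)
u = -743849/45 (u = -111*149 + 406/45 = -16539 + 406/45 = -743849/45 ≈ -16530.)
u/W(-207) = -743849/45/56 = -743849/45*1/56 = -743849/2520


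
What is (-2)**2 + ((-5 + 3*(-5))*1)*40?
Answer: -796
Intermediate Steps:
(-2)**2 + ((-5 + 3*(-5))*1)*40 = 4 + ((-5 - 15)*1)*40 = 4 - 20*1*40 = 4 - 20*40 = 4 - 800 = -796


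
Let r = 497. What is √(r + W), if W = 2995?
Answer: 6*√97 ≈ 59.093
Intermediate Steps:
√(r + W) = √(497 + 2995) = √3492 = 6*√97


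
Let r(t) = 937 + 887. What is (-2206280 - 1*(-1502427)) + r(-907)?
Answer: -702029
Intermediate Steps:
r(t) = 1824
(-2206280 - 1*(-1502427)) + r(-907) = (-2206280 - 1*(-1502427)) + 1824 = (-2206280 + 1502427) + 1824 = -703853 + 1824 = -702029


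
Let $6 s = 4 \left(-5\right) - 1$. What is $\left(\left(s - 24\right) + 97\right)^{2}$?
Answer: $\frac{19321}{4} \approx 4830.3$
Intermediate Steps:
$s = - \frac{7}{2}$ ($s = \frac{4 \left(-5\right) - 1}{6} = \frac{-20 - 1}{6} = \frac{1}{6} \left(-21\right) = - \frac{7}{2} \approx -3.5$)
$\left(\left(s - 24\right) + 97\right)^{2} = \left(\left(- \frac{7}{2} - 24\right) + 97\right)^{2} = \left(- \frac{55}{2} + 97\right)^{2} = \left(\frac{139}{2}\right)^{2} = \frac{19321}{4}$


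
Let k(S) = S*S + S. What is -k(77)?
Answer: -6006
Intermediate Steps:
k(S) = S + S² (k(S) = S² + S = S + S²)
-k(77) = -77*(1 + 77) = -77*78 = -1*6006 = -6006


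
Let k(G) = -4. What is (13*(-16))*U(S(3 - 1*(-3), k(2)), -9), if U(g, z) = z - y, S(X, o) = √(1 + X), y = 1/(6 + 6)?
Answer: 5668/3 ≈ 1889.3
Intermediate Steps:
y = 1/12 ≈ 0.083333
U(g, z) = -1/12 + z (U(g, z) = z - 1*1/12 = z - 1/12 = -1/12 + z)
(13*(-16))*U(S(3 - 1*(-3), k(2)), -9) = (13*(-16))*(-1/12 - 9) = -208*(-109/12) = 5668/3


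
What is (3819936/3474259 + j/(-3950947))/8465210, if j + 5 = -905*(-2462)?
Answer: 668304620927/10563514827320212030 ≈ 6.3265e-8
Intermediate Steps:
j = 2228105 (j = -5 - 905*(-2462) = -5 + 2228110 = 2228105)
(3819936/3474259 + j/(-3950947))/8465210 = (3819936/3474259 + 2228105/(-3950947))/8465210 = (3819936*(1/3474259) + 2228105*(-1/3950947))*(1/8465210) = (3819936/3474259 - 202555/359177)*(1/8465210) = (668304620927/1247873924843)*(1/8465210) = 668304620927/10563514827320212030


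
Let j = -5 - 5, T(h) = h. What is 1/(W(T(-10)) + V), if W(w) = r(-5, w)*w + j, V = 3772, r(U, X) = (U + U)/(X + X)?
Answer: 1/3757 ≈ 0.00026617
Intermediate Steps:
r(U, X) = U/X (r(U, X) = (2*U)/((2*X)) = (2*U)*(1/(2*X)) = U/X)
j = -10
W(w) = -15 (W(w) = (-5/w)*w - 10 = -5 - 10 = -15)
1/(W(T(-10)) + V) = 1/(-15 + 3772) = 1/3757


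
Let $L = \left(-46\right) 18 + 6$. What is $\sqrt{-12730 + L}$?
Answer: $44 i \sqrt{7} \approx 116.41 i$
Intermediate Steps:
$L = -822$ ($L = -828 + 6 = -822$)
$\sqrt{-12730 + L} = \sqrt{-12730 - 822} = \sqrt{-13552} = 44 i \sqrt{7}$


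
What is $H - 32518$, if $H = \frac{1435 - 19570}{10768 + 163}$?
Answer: $- \frac{355472393}{10931} \approx -32520.0$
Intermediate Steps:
$H = - \frac{18135}{10931} \approx -1.659$
$H - 32518 = - \frac{18135}{10931} - 32518 = - \frac{355472393}{10931}$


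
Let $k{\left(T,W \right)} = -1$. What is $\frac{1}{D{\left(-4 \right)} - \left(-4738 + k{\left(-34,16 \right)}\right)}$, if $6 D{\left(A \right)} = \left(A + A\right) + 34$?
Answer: $\frac{3}{14230} \approx 0.00021082$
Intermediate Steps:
$D{\left(A \right)} = \frac{17}{3} + \frac{A}{3}$ ($D{\left(A \right)} = \frac{\left(A + A\right) + 34}{6} = \frac{2 A + 34}{6} = \frac{34 + 2 A}{6} = \frac{17}{3} + \frac{A}{3}$)
$\frac{1}{D{\left(-4 \right)} - \left(-4738 + k{\left(-34,16 \right)}\right)} = \frac{1}{\left(\frac{17}{3} + \frac{1}{3} \left(-4\right)\right) + \left(4738 - -1\right)} = \frac{1}{\left(\frac{17}{3} - \frac{4}{3}\right) + \left(4738 + 1\right)} = \frac{1}{\frac{13}{3} + 4739} = \frac{1}{\frac{14230}{3}} = \frac{3}{14230}$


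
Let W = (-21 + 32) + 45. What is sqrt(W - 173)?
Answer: 3*I*sqrt(13) ≈ 10.817*I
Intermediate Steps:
W = 56 (W = 11 + 45 = 56)
sqrt(W - 173) = sqrt(56 - 173) = sqrt(-117) = 3*I*sqrt(13)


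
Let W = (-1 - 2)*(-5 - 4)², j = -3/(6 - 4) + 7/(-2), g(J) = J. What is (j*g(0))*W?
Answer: 0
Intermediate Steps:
j = -5 (j = -3/2 + 7*(-½) = -3*½ - 7/2 = -3/2 - 7/2 = -5)
W = -243 (W = -3*(-9)² = -3*81 = -243)
(j*g(0))*W = -5*0*(-243) = 0*(-243) = 0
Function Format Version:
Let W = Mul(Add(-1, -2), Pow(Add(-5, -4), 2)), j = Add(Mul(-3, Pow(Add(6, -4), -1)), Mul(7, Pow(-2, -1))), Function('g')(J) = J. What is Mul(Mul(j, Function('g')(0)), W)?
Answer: 0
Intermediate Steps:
j = -5 (j = Add(Mul(-3, Pow(2, -1)), Mul(7, Rational(-1, 2))) = Add(Mul(-3, Rational(1, 2)), Rational(-7, 2)) = Add(Rational(-3, 2), Rational(-7, 2)) = -5)
W = -243 (W = Mul(-3, Pow(-9, 2)) = Mul(-3, 81) = -243)
Mul(Mul(j, Function('g')(0)), W) = Mul(Mul(-5, 0), -243) = Mul(0, -243) = 0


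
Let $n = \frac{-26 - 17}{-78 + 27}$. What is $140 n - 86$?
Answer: $\frac{1634}{51} \approx 32.039$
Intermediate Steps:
$n = \frac{43}{51}$ ($n = - \frac{43}{-51} = \left(-43\right) \left(- \frac{1}{51}\right) = \frac{43}{51} \approx 0.84314$)
$140 n - 86 = 140 \cdot \frac{43}{51} - 86 = \frac{6020}{51} - 86 = \frac{1634}{51}$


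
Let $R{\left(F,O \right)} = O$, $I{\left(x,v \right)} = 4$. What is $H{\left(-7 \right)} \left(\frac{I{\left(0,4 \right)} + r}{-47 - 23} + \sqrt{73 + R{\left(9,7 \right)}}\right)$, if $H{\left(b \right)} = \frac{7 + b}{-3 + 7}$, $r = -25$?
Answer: $0$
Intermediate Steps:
$H{\left(b \right)} = \frac{7}{4} + \frac{b}{4}$ ($H{\left(b \right)} = \frac{7 + b}{4} = \left(7 + b\right) \frac{1}{4} = \frac{7}{4} + \frac{b}{4}$)
$H{\left(-7 \right)} \left(\frac{I{\left(0,4 \right)} + r}{-47 - 23} + \sqrt{73 + R{\left(9,7 \right)}}\right) = \left(\frac{7}{4} + \frac{1}{4} \left(-7\right)\right) \left(\frac{4 - 25}{-47 - 23} + \sqrt{73 + 7}\right) = \left(\frac{7}{4} - \frac{7}{4}\right) \left(- \frac{21}{-70} + \sqrt{80}\right) = 0 \left(\left(-21\right) \left(- \frac{1}{70}\right) + 4 \sqrt{5}\right) = 0 \left(\frac{3}{10} + 4 \sqrt{5}\right) = 0$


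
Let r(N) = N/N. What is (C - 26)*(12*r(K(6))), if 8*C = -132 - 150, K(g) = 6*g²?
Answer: -735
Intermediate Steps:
r(N) = 1
C = -141/4 (C = (-132 - 150)/8 = (⅛)*(-282) = -141/4 ≈ -35.250)
(C - 26)*(12*r(K(6))) = (-141/4 - 26)*(12*1) = -245/4*12 = -735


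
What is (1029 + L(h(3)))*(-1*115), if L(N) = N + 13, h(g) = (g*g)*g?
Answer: -122935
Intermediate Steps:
h(g) = g³ (h(g) = g²*g = g³)
L(N) = 13 + N
(1029 + L(h(3)))*(-1*115) = (1029 + (13 + 3³))*(-1*115) = (1029 + (13 + 27))*(-115) = (1029 + 40)*(-115) = 1069*(-115) = -122935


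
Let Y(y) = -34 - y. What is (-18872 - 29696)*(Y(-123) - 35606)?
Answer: 1724989656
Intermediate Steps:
(-18872 - 29696)*(Y(-123) - 35606) = (-18872 - 29696)*((-34 - 1*(-123)) - 35606) = -48568*((-34 + 123) - 35606) = -48568*(89 - 35606) = -48568*(-35517) = 1724989656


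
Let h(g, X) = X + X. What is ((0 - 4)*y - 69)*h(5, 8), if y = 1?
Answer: -1168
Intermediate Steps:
h(g, X) = 2*X
((0 - 4)*y - 69)*h(5, 8) = ((0 - 4)*1 - 69)*(2*8) = (-4*1 - 69)*16 = (-4 - 69)*16 = -73*16 = -1168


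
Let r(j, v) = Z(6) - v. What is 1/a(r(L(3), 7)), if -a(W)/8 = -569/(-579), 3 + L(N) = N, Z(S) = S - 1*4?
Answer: -579/4552 ≈ -0.12720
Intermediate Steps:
Z(S) = -4 + S (Z(S) = S - 4 = -4 + S)
L(N) = -3 + N
r(j, v) = 2 - v (r(j, v) = (-4 + 6) - v = 2 - v)
a(W) = -4552/579 (a(W) = -(-4552)/(-579) = -(-4552)*(-1)/579 = -8*569/579 = -4552/579)
1/a(r(L(3), 7)) = 1/(-4552/579) = -579/4552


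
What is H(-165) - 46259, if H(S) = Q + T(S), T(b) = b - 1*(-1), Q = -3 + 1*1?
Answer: -46425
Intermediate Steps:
Q = -2 (Q = -3 + 1 = -2)
T(b) = 1 + b (T(b) = b + 1 = 1 + b)
H(S) = -1 + S (H(S) = -2 + (1 + S) = -1 + S)
H(-165) - 46259 = (-1 - 165) - 46259 = -166 - 46259 = -46425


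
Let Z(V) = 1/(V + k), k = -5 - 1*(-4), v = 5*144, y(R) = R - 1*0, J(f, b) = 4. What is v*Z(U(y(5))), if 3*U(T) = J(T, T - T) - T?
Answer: -540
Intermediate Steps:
y(R) = R (y(R) = R + 0 = R)
v = 720
k = -1 (k = -5 + 4 = -1)
U(T) = 4/3 - T/3 (U(T) = (4 - T)/3 = 4/3 - T/3)
Z(V) = 1/(-1 + V) (Z(V) = 1/(V - 1) = 1/(-1 + V))
v*Z(U(y(5))) = 720/(-1 + (4/3 - 1/3*5)) = 720/(-1 + (4/3 - 5/3)) = 720/(-1 - 1/3) = 720/(-4/3) = 720*(-3/4) = -540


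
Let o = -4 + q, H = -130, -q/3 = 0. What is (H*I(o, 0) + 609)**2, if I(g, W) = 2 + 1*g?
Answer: 755161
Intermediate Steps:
q = 0 (q = -3*0 = 0)
o = -4 (o = -4 + 0 = -4)
I(g, W) = 2 + g
(H*I(o, 0) + 609)**2 = (-130*(2 - 4) + 609)**2 = (-130*(-2) + 609)**2 = (260 + 609)**2 = 869**2 = 755161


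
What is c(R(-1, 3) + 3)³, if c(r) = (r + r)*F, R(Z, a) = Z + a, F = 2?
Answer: 8000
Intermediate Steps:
c(r) = 4*r (c(r) = (r + r)*2 = (2*r)*2 = 4*r)
c(R(-1, 3) + 3)³ = (4*((-1 + 3) + 3))³ = (4*(2 + 3))³ = (4*5)³ = 20³ = 8000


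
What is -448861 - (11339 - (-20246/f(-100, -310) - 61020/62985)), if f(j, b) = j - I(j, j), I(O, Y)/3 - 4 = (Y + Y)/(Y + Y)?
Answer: -222139131866/482885 ≈ -4.6003e+5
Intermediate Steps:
I(O, Y) = 15 (I(O, Y) = 12 + 3*((Y + Y)/(Y + Y)) = 12 + 3*((2*Y)/((2*Y))) = 12 + 3*((2*Y)*(1/(2*Y))) = 12 + 3*1 = 12 + 3 = 15)
f(j, b) = -15 + j (f(j, b) = j - 1*15 = j - 15 = -15 + j)
-448861 - (11339 - (-20246/f(-100, -310) - 61020/62985)) = -448861 - (11339 - (-20246/(-15 - 100) - 61020/62985)) = -448861 - (11339 - (-20246/(-115) - 61020*1/62985)) = -448861 - (11339 - (-20246*(-1/115) - 4068/4199)) = -448861 - (11339 - (20246/115 - 4068/4199)) = -448861 - (11339 - 1*84545134/482885) = -448861 - (11339 - 84545134/482885) = -448861 - 1*5390887881/482885 = -448861 - 5390887881/482885 = -222139131866/482885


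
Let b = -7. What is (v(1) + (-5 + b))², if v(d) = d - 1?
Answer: 144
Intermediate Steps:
v(d) = -1 + d
(v(1) + (-5 + b))² = ((-1 + 1) + (-5 - 7))² = (0 - 12)² = (-12)² = 144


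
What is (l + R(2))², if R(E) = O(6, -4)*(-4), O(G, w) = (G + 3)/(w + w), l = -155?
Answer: 90601/4 ≈ 22650.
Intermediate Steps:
O(G, w) = (3 + G)/(2*w) (O(G, w) = (3 + G)/((2*w)) = (3 + G)*(1/(2*w)) = (3 + G)/(2*w))
R(E) = 9/2 (R(E) = ((½)*(3 + 6)/(-4))*(-4) = ((½)*(-¼)*9)*(-4) = -9/8*(-4) = 9/2)
(l + R(2))² = (-155 + 9/2)² = (-301/2)² = 90601/4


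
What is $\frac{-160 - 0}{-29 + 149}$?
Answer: $- \frac{4}{3} \approx -1.3333$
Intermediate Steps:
$\frac{-160 - 0}{-29 + 149} = \frac{-160 + 0}{120} = \frac{1}{120} \left(-160\right) = - \frac{4}{3}$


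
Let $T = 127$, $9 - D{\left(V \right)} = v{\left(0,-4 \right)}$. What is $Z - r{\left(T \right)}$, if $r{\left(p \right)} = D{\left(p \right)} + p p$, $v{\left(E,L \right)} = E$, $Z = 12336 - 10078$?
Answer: $-13880$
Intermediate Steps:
$Z = 2258$
$D{\left(V \right)} = 9$ ($D{\left(V \right)} = 9 - 0 = 9 + 0 = 9$)
$r{\left(p \right)} = 9 + p^{2}$ ($r{\left(p \right)} = 9 + p p = 9 + p^{2}$)
$Z - r{\left(T \right)} = 2258 - \left(9 + 127^{2}\right) = 2258 - \left(9 + 16129\right) = 2258 - 16138 = -13880$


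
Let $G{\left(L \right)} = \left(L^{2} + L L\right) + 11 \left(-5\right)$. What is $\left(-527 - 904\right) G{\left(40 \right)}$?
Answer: $-4500495$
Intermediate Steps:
$G{\left(L \right)} = -55 + 2 L^{2}$ ($G{\left(L \right)} = \left(L^{2} + L^{2}\right) - 55 = 2 L^{2} - 55 = -55 + 2 L^{2}$)
$\left(-527 - 904\right) G{\left(40 \right)} = \left(-527 - 904\right) \left(-55 + 2 \cdot 40^{2}\right) = - 1431 \left(-55 + 2 \cdot 1600\right) = - 1431 \left(-55 + 3200\right) = \left(-1431\right) 3145 = -4500495$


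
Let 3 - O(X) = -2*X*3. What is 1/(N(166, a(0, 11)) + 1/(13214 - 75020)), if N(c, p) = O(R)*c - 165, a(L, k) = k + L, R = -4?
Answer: -61806/225653707 ≈ -0.00027390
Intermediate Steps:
O(X) = 3 + 6*X (O(X) = 3 - (-2*X)*3 = 3 - (-6)*X = 3 + 6*X)
a(L, k) = L + k
N(c, p) = -165 - 21*c (N(c, p) = (3 + 6*(-4))*c - 165 = (3 - 24)*c - 165 = -21*c - 165 = -165 - 21*c)
1/(N(166, a(0, 11)) + 1/(13214 - 75020)) = 1/((-165 - 21*166) + 1/(13214 - 75020)) = 1/((-165 - 3486) + 1/(-61806)) = 1/(-3651 - 1/61806) = 1/(-225653707/61806) = -61806/225653707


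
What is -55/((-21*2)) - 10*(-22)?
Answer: 9295/42 ≈ 221.31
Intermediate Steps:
-55/((-21*2)) - 10*(-22) = -55/(-42) + 220 = -55*(-1/42) + 220 = 55/42 + 220 = 9295/42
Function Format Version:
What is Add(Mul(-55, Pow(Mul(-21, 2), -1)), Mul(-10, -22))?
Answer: Rational(9295, 42) ≈ 221.31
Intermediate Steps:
Add(Mul(-55, Pow(Mul(-21, 2), -1)), Mul(-10, -22)) = Add(Mul(-55, Pow(-42, -1)), 220) = Add(Mul(-55, Rational(-1, 42)), 220) = Add(Rational(55, 42), 220) = Rational(9295, 42)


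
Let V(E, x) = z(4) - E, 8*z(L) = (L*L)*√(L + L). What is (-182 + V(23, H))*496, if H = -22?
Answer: -101680 + 1984*√2 ≈ -98874.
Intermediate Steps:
z(L) = √2*L^(5/2)/8 (z(L) = ((L*L)*√(L + L))/8 = (L²*√(2*L))/8 = (L²*(√2*√L))/8 = (√2*L^(5/2))/8 = √2*L^(5/2)/8)
V(E, x) = -E + 4*√2 (V(E, x) = √2*4^(5/2)/8 - E = (⅛)*√2*32 - E = 4*√2 - E = -E + 4*√2)
(-182 + V(23, H))*496 = (-182 + (-1*23 + 4*√2))*496 = (-182 + (-23 + 4*√2))*496 = (-205 + 4*√2)*496 = -101680 + 1984*√2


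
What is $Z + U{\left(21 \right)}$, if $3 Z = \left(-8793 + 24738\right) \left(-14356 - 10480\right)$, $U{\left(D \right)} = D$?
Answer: $-132003319$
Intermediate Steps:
$Z = -132003340$ ($Z = \frac{\left(-8793 + 24738\right) \left(-14356 - 10480\right)}{3} = \frac{15945 \left(-24836\right)}{3} = \frac{1}{3} \left(-396010020\right) = -132003340$)
$Z + U{\left(21 \right)} = -132003340 + 21 = -132003319$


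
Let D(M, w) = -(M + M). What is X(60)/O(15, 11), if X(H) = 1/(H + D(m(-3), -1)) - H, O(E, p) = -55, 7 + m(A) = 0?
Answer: 4439/4070 ≈ 1.0907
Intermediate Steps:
m(A) = -7 (m(A) = -7 + 0 = -7)
D(M, w) = -2*M
X(H) = 1/(14 + H) - H (X(H) = 1/(H - 2*(-7)) - H = 1/(H + 14) - H = 1/(14 + H) - H)
X(60)/O(15, 11) = ((1 - 1*60² - 14*60)/(14 + 60))/(-55) = ((1 - 1*3600 - 840)/74)*(-1/55) = ((1 - 3600 - 840)/74)*(-1/55) = ((1/74)*(-4439))*(-1/55) = -4439/74*(-1/55) = 4439/4070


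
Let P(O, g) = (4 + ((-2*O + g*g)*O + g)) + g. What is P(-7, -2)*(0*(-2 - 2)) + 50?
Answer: 50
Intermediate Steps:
P(O, g) = 4 + 2*g + O*(g² - 2*O) (P(O, g) = (4 + ((-2*O + g²)*O + g)) + g = (4 + ((g² - 2*O)*O + g)) + g = (4 + (O*(g² - 2*O) + g)) + g = (4 + (g + O*(g² - 2*O))) + g = (4 + g + O*(g² - 2*O)) + g = 4 + 2*g + O*(g² - 2*O))
P(-7, -2)*(0*(-2 - 2)) + 50 = (4 - 2*(-7)² + 2*(-2) - 7*(-2)²)*(0*(-2 - 2)) + 50 = (4 - 2*49 - 4 - 7*4)*(0*(-4)) + 50 = (4 - 98 - 4 - 28)*0 + 50 = -126*0 + 50 = 0 + 50 = 50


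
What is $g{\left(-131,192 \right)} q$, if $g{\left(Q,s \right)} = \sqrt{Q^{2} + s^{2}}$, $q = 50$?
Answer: $250 \sqrt{2161} \approx 11622.0$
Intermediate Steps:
$g{\left(-131,192 \right)} q = \sqrt{\left(-131\right)^{2} + 192^{2}} \cdot 50 = \sqrt{17161 + 36864} \cdot 50 = \sqrt{54025} \cdot 50 = 5 \sqrt{2161} \cdot 50 = 250 \sqrt{2161}$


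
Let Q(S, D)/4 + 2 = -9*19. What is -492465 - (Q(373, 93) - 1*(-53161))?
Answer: -544934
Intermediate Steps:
Q(S, D) = -692 (Q(S, D) = -8 + 4*(-9*19) = -8 + 4*(-171) = -8 - 684 = -692)
-492465 - (Q(373, 93) - 1*(-53161)) = -492465 - (-692 - 1*(-53161)) = -492465 - (-692 + 53161) = -492465 - 1*52469 = -492465 - 52469 = -544934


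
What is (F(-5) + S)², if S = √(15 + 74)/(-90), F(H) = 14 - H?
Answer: (1710 - √89)²/8100 ≈ 357.03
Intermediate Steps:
S = -√89/90 (S = √89*(-1/90) = -√89/90 ≈ -0.10482)
(F(-5) + S)² = ((14 - 1*(-5)) - √89/90)² = ((14 + 5) - √89/90)² = (19 - √89/90)²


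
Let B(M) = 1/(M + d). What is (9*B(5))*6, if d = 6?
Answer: 54/11 ≈ 4.9091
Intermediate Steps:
B(M) = 1/(6 + M) (B(M) = 1/(M + 6) = 1/(6 + M))
(9*B(5))*6 = (9/(6 + 5))*6 = (9/11)*6 = 54/11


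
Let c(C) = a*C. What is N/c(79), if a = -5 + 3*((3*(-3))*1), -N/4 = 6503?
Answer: 6503/632 ≈ 10.290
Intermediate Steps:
N = -26012 (N = -4*6503 = -26012)
a = -32 (a = -5 + 3*(-9*1) = -5 + 3*(-9) = -5 - 27 = -32)
c(C) = -32*C
N/c(79) = -26012/((-32*79)) = -26012/(-2528) = -26012*(-1/2528) = 6503/632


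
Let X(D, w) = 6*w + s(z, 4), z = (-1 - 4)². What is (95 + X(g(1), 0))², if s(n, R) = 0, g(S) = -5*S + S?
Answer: 9025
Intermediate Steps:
z = 25 (z = (-5)² = 25)
g(S) = -4*S
X(D, w) = 6*w (X(D, w) = 6*w + 0 = 6*w)
(95 + X(g(1), 0))² = (95 + 6*0)² = (95 + 0)² = 95² = 9025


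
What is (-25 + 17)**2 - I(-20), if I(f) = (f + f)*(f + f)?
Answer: -1536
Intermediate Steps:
I(f) = 4*f**2 (I(f) = (2*f)*(2*f) = 4*f**2)
(-25 + 17)**2 - I(-20) = (-25 + 17)**2 - 4*(-20)**2 = (-8)**2 - 4*400 = 64 - 1*1600 = 64 - 1600 = -1536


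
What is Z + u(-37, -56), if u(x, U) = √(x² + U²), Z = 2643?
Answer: 2643 + √4505 ≈ 2710.1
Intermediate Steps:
u(x, U) = √(U² + x²)
Z + u(-37, -56) = 2643 + √((-56)² + (-37)²) = 2643 + √(3136 + 1369) = 2643 + √4505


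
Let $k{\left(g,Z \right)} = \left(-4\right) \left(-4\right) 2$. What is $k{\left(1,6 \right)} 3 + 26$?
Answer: $122$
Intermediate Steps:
$k{\left(g,Z \right)} = 32$ ($k{\left(g,Z \right)} = 16 \cdot 2 = 32$)
$k{\left(1,6 \right)} 3 + 26 = 32 \cdot 3 + 26 = 96 + 26 = 122$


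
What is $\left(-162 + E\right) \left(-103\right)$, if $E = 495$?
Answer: $-34299$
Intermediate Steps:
$\left(-162 + E\right) \left(-103\right) = \left(-162 + 495\right) \left(-103\right) = 333 \left(-103\right) = -34299$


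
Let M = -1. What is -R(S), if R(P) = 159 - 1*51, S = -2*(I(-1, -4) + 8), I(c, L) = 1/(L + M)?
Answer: -108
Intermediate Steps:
I(c, L) = 1/(-1 + L) (I(c, L) = 1/(L - 1) = 1/(-1 + L))
S = -78/5 (S = -2*(1/(-1 - 4) + 8) = -2*(1/(-5) + 8) = -2*(-⅕ + 8) = -2*39/5 = -78/5 ≈ -15.600)
R(P) = 108 (R(P) = 159 - 51 = 108)
-R(S) = -1*108 = -108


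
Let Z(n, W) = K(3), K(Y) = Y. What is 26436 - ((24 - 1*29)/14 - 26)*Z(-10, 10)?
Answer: 371211/14 ≈ 26515.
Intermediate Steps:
Z(n, W) = 3
26436 - ((24 - 1*29)/14 - 26)*Z(-10, 10) = 26436 - ((24 - 1*29)/14 - 26)*3 = 26436 - ((24 - 29)*(1/14) - 26)*3 = 26436 - (-5*1/14 - 26)*3 = 26436 - (-5/14 - 26)*3 = 26436 - (-369)*3/14 = 26436 - 1*(-1107/14) = 26436 + 1107/14 = 371211/14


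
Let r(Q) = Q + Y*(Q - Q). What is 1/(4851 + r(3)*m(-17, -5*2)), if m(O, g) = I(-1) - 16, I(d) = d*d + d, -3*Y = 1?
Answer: 1/4803 ≈ 0.00020820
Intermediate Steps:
Y = -⅓ (Y = -⅓*1 = -⅓ ≈ -0.33333)
I(d) = d + d² (I(d) = d² + d = d + d²)
r(Q) = Q (r(Q) = Q - (Q - Q)/3 = Q - ⅓*0 = Q + 0 = Q)
m(O, g) = -16 (m(O, g) = -(1 - 1) - 16 = -1*0 - 16 = 0 - 16 = -16)
1/(4851 + r(3)*m(-17, -5*2)) = 1/(4851 + 3*(-16)) = 1/(4851 - 48) = 1/4803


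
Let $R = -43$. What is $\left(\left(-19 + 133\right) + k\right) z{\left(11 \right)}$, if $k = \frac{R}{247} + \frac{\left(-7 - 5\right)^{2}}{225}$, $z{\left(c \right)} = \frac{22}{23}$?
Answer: $\frac{15550194}{142025} \approx 109.49$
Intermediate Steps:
$z{\left(c \right)} = \frac{22}{23}$ ($z{\left(c \right)} = 22 \cdot \frac{1}{23} = \frac{22}{23}$)
$k = \frac{2877}{6175}$ ($k = - \frac{43}{247} + \frac{\left(-7 - 5\right)^{2}}{225} = \left(-43\right) \frac{1}{247} + \left(-12\right)^{2} \cdot \frac{1}{225} = - \frac{43}{247} + 144 \cdot \frac{1}{225} = - \frac{43}{247} + \frac{16}{25} = \frac{2877}{6175} \approx 0.46591$)
$\left(\left(-19 + 133\right) + k\right) z{\left(11 \right)} = \left(\left(-19 + 133\right) + \frac{2877}{6175}\right) \frac{22}{23} = \left(114 + \frac{2877}{6175}\right) \frac{22}{23} = \frac{706827}{6175} \cdot \frac{22}{23} = \frac{15550194}{142025}$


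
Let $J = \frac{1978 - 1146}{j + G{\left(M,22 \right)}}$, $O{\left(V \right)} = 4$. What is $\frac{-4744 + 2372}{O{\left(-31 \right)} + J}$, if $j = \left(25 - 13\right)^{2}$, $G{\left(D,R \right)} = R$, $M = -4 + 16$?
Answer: $- \frac{49219}{187} \approx -263.2$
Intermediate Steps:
$M = 12$
$j = 144$ ($j = 12^{2} = 144$)
$J = \frac{416}{83}$ ($J = \frac{1978 - 1146}{144 + 22} = \frac{832}{166} = 832 \cdot \frac{1}{166} = \frac{416}{83} \approx 5.012$)
$\frac{-4744 + 2372}{O{\left(-31 \right)} + J} = \frac{-4744 + 2372}{4 + \frac{416}{83}} = - \frac{2372}{\frac{748}{83}} = \left(-2372\right) \frac{83}{748} = - \frac{49219}{187}$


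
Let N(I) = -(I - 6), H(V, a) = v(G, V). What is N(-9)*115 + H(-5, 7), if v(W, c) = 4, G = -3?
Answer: 1729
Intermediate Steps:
H(V, a) = 4
N(I) = 6 - I (N(I) = -(-6 + I) = 6 - I)
N(-9)*115 + H(-5, 7) = (6 - 1*(-9))*115 + 4 = (6 + 9)*115 + 4 = 15*115 + 4 = 1725 + 4 = 1729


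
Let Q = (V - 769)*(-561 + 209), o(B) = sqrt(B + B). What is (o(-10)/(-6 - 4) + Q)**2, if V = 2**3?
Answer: (1339360 - I*sqrt(5))**2/25 ≈ 7.1755e+10 - 2.3959e+5*I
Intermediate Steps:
o(B) = sqrt(2)*sqrt(B) (o(B) = sqrt(2*B) = sqrt(2)*sqrt(B))
V = 8
Q = 267872 (Q = (8 - 769)*(-561 + 209) = -761*(-352) = 267872)
(o(-10)/(-6 - 4) + Q)**2 = ((sqrt(2)*sqrt(-10))/(-6 - 4) + 267872)**2 = ((sqrt(2)*(I*sqrt(10)))/(-10) + 267872)**2 = (-I*sqrt(5)/5 + 267872)**2 = (267872 - I*sqrt(5)/5)**2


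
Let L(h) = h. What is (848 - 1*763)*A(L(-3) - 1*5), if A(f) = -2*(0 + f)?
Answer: 1360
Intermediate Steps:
A(f) = -2*f
(848 - 1*763)*A(L(-3) - 1*5) = (848 - 1*763)*(-2*(-3 - 1*5)) = (848 - 763)*(-2*(-3 - 5)) = 85*(-2*(-8)) = 85*16 = 1360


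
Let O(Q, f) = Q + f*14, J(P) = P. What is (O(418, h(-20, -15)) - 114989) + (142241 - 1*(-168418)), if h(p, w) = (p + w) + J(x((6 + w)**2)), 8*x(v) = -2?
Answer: 391189/2 ≈ 1.9559e+5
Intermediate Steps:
x(v) = -1/4 (x(v) = (1/8)*(-2) = -1/4)
h(p, w) = -1/4 + p + w (h(p, w) = (p + w) - 1/4 = -1/4 + p + w)
O(Q, f) = Q + 14*f
(O(418, h(-20, -15)) - 114989) + (142241 - 1*(-168418)) = ((418 + 14*(-1/4 - 20 - 15)) - 114989) + (142241 - 1*(-168418)) = ((418 + 14*(-141/4)) - 114989) + (142241 + 168418) = ((418 - 987/2) - 114989) + 310659 = (-151/2 - 114989) + 310659 = -230129/2 + 310659 = 391189/2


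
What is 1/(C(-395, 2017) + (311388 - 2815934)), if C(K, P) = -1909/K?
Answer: -395/989293761 ≈ -3.9927e-7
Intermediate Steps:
1/(C(-395, 2017) + (311388 - 2815934)) = 1/(-1909/(-395) + (311388 - 2815934)) = 1/(-1909*(-1/395) - 2504546) = 1/(1909/395 - 2504546) = 1/(-989293761/395) = -395/989293761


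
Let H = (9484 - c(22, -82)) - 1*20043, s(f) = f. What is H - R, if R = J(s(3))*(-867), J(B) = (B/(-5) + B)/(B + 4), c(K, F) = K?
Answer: -359931/35 ≈ -10284.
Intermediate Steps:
J(B) = 4*B/(5*(4 + B)) (J(B) = (B*(-⅕) + B)/(4 + B) = (-B/5 + B)/(4 + B) = (4*B/5)/(4 + B) = 4*B/(5*(4 + B)))
H = -10581 (H = (9484 - 1*22) - 1*20043 = (9484 - 22) - 20043 = 9462 - 20043 = -10581)
R = -10404/35 (R = ((⅘)*3/(4 + 3))*(-867) = ((⅘)*3/7)*(-867) = ((⅘)*3*(⅐))*(-867) = (12/35)*(-867) = -10404/35 ≈ -297.26)
H - R = -10581 - 1*(-10404/35) = -10581 + 10404/35 = -359931/35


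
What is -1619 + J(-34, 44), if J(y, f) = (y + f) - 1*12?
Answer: -1621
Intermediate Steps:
J(y, f) = -12 + f + y (J(y, f) = (f + y) - 12 = -12 + f + y)
-1619 + J(-34, 44) = -1619 + (-12 + 44 - 34) = -1619 - 2 = -1621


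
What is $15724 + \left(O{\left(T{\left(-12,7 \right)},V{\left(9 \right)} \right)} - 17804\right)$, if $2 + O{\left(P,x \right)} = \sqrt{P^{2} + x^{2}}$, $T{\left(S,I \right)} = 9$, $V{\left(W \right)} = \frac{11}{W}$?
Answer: $-2082 + \frac{\sqrt{6682}}{9} \approx -2072.9$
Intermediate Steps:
$O{\left(P,x \right)} = -2 + \sqrt{P^{2} + x^{2}}$
$15724 + \left(O{\left(T{\left(-12,7 \right)},V{\left(9 \right)} \right)} - 17804\right) = 15724 - \left(17806 - \sqrt{9^{2} + \left(\frac{11}{9}\right)^{2}}\right) = 15724 - \left(17806 - \sqrt{81 + \left(11 \cdot \frac{1}{9}\right)^{2}}\right) = 15724 - \left(17806 - \sqrt{81 + \left(\frac{11}{9}\right)^{2}}\right) = 15724 - \left(17806 - \sqrt{81 + \frac{121}{81}}\right) = 15724 - \left(17806 - \frac{\sqrt{6682}}{9}\right) = -2082 + \frac{\sqrt{6682}}{9}$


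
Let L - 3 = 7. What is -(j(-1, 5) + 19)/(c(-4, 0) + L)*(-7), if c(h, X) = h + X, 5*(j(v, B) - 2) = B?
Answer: 77/3 ≈ 25.667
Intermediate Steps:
L = 10 (L = 3 + 7 = 10)
j(v, B) = 2 + B/5
c(h, X) = X + h
-(j(-1, 5) + 19)/(c(-4, 0) + L)*(-7) = -((2 + (⅕)*5) + 19)/((0 - 4) + 10)*(-7) = -((2 + 1) + 19)/(-4 + 10)*(-7) = -(3 + 19)/6*(-7) = -22/6*(-7) = -1*11/3*(-7) = -11/3*(-7) = 77/3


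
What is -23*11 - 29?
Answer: -282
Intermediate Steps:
-23*11 - 29 = -253 - 29 = -282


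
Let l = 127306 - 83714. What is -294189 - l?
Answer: -337781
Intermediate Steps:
l = 43592
-294189 - l = -294189 - 1*43592 = -294189 - 43592 = -337781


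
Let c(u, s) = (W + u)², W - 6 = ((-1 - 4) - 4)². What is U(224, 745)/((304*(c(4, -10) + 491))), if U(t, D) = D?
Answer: 745/2666688 ≈ 0.00027937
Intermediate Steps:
W = 87 (W = 6 + ((-1 - 4) - 4)² = 6 + (-5 - 4)² = 6 + (-9)² = 6 + 81 = 87)
c(u, s) = (87 + u)²
U(224, 745)/((304*(c(4, -10) + 491))) = 745/((304*((87 + 4)² + 491))) = 745/((304*(91² + 491))) = 745/((304*(8281 + 491))) = 745/((304*8772)) = 745/2666688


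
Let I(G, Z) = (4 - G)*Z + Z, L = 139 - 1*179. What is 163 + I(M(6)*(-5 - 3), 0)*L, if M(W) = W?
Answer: 163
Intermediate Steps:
L = -40 (L = 139 - 179 = -40)
I(G, Z) = Z + Z*(4 - G) (I(G, Z) = Z*(4 - G) + Z = Z + Z*(4 - G))
163 + I(M(6)*(-5 - 3), 0)*L = 163 + (0*(5 - 6*(-5 - 3)))*(-40) = 163 + (0*(5 - 6*(-8)))*(-40) = 163 + (0*(5 - 1*(-48)))*(-40) = 163 + (0*(5 + 48))*(-40) = 163 + (0*53)*(-40) = 163 + 0*(-40) = 163 + 0 = 163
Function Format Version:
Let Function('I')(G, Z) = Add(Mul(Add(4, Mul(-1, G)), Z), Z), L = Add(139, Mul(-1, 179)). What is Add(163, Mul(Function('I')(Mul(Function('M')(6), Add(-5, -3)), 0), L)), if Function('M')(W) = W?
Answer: 163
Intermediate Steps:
L = -40 (L = Add(139, -179) = -40)
Function('I')(G, Z) = Add(Z, Mul(Z, Add(4, Mul(-1, G)))) (Function('I')(G, Z) = Add(Mul(Z, Add(4, Mul(-1, G))), Z) = Add(Z, Mul(Z, Add(4, Mul(-1, G)))))
Add(163, Mul(Function('I')(Mul(Function('M')(6), Add(-5, -3)), 0), L)) = Add(163, Mul(Mul(0, Add(5, Mul(-1, Mul(6, Add(-5, -3))))), -40)) = Add(163, Mul(Mul(0, Add(5, Mul(-1, Mul(6, -8)))), -40)) = Add(163, Mul(Mul(0, Add(5, Mul(-1, -48))), -40)) = Add(163, Mul(Mul(0, Add(5, 48)), -40)) = Add(163, Mul(Mul(0, 53), -40)) = Add(163, Mul(0, -40)) = Add(163, 0) = 163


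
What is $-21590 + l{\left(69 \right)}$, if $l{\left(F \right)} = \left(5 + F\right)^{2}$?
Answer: $-16114$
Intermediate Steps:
$-21590 + l{\left(69 \right)} = -21590 + \left(5 + 69\right)^{2} = -21590 + 74^{2} = -21590 + 5476 = -16114$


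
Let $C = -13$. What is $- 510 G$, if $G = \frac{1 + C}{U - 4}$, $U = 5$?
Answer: $6120$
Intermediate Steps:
$G = -12$ ($G = \frac{1 - 13}{5 - 4} = - \frac{12}{1} = \left(-12\right) 1 = -12$)
$- 510 G = \left(-510\right) \left(-12\right) = 6120$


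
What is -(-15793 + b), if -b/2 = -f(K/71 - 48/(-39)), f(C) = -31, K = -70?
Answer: 15855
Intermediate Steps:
b = -62 (b = -(-2)*(-31) = -2*31 = -62)
-(-15793 + b) = -(-15793 - 62) = -1*(-15855) = 15855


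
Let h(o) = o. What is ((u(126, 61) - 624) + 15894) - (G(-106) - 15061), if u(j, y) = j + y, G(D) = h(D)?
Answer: 30624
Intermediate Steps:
G(D) = D
((u(126, 61) - 624) + 15894) - (G(-106) - 15061) = (((126 + 61) - 624) + 15894) - (-106 - 15061) = ((187 - 624) + 15894) - 1*(-15167) = (-437 + 15894) + 15167 = 15457 + 15167 = 30624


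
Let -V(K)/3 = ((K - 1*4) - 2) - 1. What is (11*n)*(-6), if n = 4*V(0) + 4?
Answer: -5808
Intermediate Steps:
V(K) = 21 - 3*K (V(K) = -3*(((K - 1*4) - 2) - 1) = -3*(((K - 4) - 2) - 1) = -3*(((-4 + K) - 2) - 1) = -3*((-6 + K) - 1) = -3*(-7 + K) = 21 - 3*K)
n = 88 (n = 4*(21 - 3*0) + 4 = 4*(21 + 0) + 4 = 4*21 + 4 = 84 + 4 = 88)
(11*n)*(-6) = (11*88)*(-6) = 968*(-6) = -5808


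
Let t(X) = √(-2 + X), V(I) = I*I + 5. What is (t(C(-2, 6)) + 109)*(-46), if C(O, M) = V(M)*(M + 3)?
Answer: -5014 - 46*√367 ≈ -5895.2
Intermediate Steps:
V(I) = 5 + I² (V(I) = I² + 5 = 5 + I²)
C(O, M) = (3 + M)*(5 + M²) (C(O, M) = (5 + M²)*(M + 3) = (5 + M²)*(3 + M) = (3 + M)*(5 + M²))
(t(C(-2, 6)) + 109)*(-46) = (√(-2 + (3 + 6)*(5 + 6²)) + 109)*(-46) = (√(-2 + 9*(5 + 36)) + 109)*(-46) = (√(-2 + 9*41) + 109)*(-46) = (√(-2 + 369) + 109)*(-46) = (√367 + 109)*(-46) = (109 + √367)*(-46) = -5014 - 46*√367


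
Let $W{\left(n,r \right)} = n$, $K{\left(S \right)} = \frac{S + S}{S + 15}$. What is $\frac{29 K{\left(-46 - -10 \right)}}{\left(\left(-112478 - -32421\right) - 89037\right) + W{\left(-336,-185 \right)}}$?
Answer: $- \frac{348}{593005} \approx -0.00058684$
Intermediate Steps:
$K{\left(S \right)} = \frac{2 S}{15 + S}$
$\frac{29 K{\left(-46 - -10 \right)}}{\left(\left(-112478 - -32421\right) - 89037\right) + W{\left(-336,-185 \right)}} = \frac{29 \frac{2 \left(-46 - -10\right)}{15 - 36}}{\left(\left(-112478 - -32421\right) - 89037\right) - 336} = \frac{29 \frac{2 \left(-46 + 10\right)}{15 + \left(-46 + 10\right)}}{\left(\left(-112478 + 32421\right) - 89037\right) - 336} = \frac{29 \cdot 2 \left(-36\right) \frac{1}{15 - 36}}{\left(-80057 - 89037\right) - 336} = \frac{29 \cdot 2 \left(-36\right) \frac{1}{-21}}{-169094 - 336} = \frac{29 \cdot 2 \left(-36\right) \left(- \frac{1}{21}\right)}{-169430} = 29 \cdot \frac{24}{7} \left(- \frac{1}{169430}\right) = \frac{696}{7} \left(- \frac{1}{169430}\right) = - \frac{348}{593005}$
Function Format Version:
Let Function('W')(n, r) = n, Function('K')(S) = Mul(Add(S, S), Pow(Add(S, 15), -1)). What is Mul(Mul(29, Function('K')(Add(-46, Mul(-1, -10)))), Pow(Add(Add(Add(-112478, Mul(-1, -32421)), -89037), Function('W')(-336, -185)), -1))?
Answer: Rational(-348, 593005) ≈ -0.00058684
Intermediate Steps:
Function('K')(S) = Mul(2, S, Pow(Add(15, S), -1)) (Function('K')(S) = Mul(Mul(2, S), Pow(Add(15, S), -1)) = Mul(2, S, Pow(Add(15, S), -1)))
Mul(Mul(29, Function('K')(Add(-46, Mul(-1, -10)))), Pow(Add(Add(Add(-112478, Mul(-1, -32421)), -89037), Function('W')(-336, -185)), -1)) = Mul(Mul(29, Mul(2, Add(-46, Mul(-1, -10)), Pow(Add(15, Add(-46, Mul(-1, -10))), -1))), Pow(Add(Add(Add(-112478, Mul(-1, -32421)), -89037), -336), -1)) = Mul(Mul(29, Mul(2, Add(-46, 10), Pow(Add(15, Add(-46, 10)), -1))), Pow(Add(Add(Add(-112478, 32421), -89037), -336), -1)) = Mul(Mul(29, Mul(2, -36, Pow(Add(15, -36), -1))), Pow(Add(Add(-80057, -89037), -336), -1)) = Mul(Mul(29, Mul(2, -36, Pow(-21, -1))), Pow(Add(-169094, -336), -1)) = Mul(Mul(29, Mul(2, -36, Rational(-1, 21))), Pow(-169430, -1)) = Mul(Mul(29, Rational(24, 7)), Rational(-1, 169430)) = Mul(Rational(696, 7), Rational(-1, 169430)) = Rational(-348, 593005)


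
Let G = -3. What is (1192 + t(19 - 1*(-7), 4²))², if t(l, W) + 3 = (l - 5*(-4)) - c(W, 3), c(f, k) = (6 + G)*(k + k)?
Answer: 1481089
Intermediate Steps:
c(f, k) = 6*k (c(f, k) = (6 - 3)*(k + k) = 3*(2*k) = 6*k)
t(l, W) = -1 + l (t(l, W) = -3 + ((l - 5*(-4)) - 6*3) = -3 + ((l + 20) - 1*18) = -3 + ((20 + l) - 18) = -3 + (2 + l) = -1 + l)
(1192 + t(19 - 1*(-7), 4²))² = (1192 + (-1 + (19 - 1*(-7))))² = (1192 + (-1 + (19 + 7)))² = (1192 + (-1 + 26))² = (1192 + 25)² = 1217² = 1481089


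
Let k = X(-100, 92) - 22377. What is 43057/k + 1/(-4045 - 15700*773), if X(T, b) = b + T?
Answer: -11948619306/6211994195 ≈ -1.9235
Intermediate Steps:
X(T, b) = T + b
k = -22385 (k = (-100 + 92) - 22377 = -8 - 22377 = -22385)
43057/k + 1/(-4045 - 15700*773) = 43057/(-22385) + 1/(-4045 - 15700*773) = 43057*(-1/22385) + (1/773)/(-19745) = -43057/22385 - 1/19745*1/773 = -43057/22385 - 1/15262885 = -11948619306/6211994195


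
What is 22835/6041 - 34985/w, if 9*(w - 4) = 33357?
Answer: -379856770/67242371 ≈ -5.6491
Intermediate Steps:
w = 11131/3 (w = 4 + (1/9)*33357 = 4 + 11119/3 = 11131/3 ≈ 3710.3)
22835/6041 - 34985/w = 22835/6041 - 34985/11131/3 = 22835*(1/6041) - 34985*3/11131 = 22835/6041 - 104955/11131 = -379856770/67242371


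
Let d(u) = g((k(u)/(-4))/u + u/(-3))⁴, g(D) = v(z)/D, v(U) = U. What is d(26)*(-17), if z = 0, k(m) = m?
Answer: 0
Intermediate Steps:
g(D) = 0 (g(D) = 0/D = 0)
d(u) = 0 (d(u) = 0⁴ = 0)
d(26)*(-17) = 0*(-17) = 0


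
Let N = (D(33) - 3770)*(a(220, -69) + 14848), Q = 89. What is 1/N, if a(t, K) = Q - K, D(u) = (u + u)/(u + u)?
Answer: -1/56557614 ≈ -1.7681e-8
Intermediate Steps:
D(u) = 1 (D(u) = (2*u)/((2*u)) = (2*u)*(1/(2*u)) = 1)
a(t, K) = 89 - K
N = -56557614 (N = (1 - 3770)*((89 - 1*(-69)) + 14848) = -3769*((89 + 69) + 14848) = -3769*(158 + 14848) = -3769*15006 = -56557614)
1/N = 1/(-56557614) = -1/56557614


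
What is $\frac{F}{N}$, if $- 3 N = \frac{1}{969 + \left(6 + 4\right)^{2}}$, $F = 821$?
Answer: $-2632947$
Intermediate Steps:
$N = - \frac{1}{3207}$ ($N = - \frac{1}{3 \left(969 + \left(6 + 4\right)^{2}\right)} = - \frac{1}{3 \left(969 + 10^{2}\right)} = - \frac{1}{3 \left(969 + 100\right)} = - \frac{1}{3 \cdot 1069} = \left(- \frac{1}{3}\right) \frac{1}{1069} = - \frac{1}{3207} \approx -0.00031182$)
$\frac{F}{N} = \frac{821}{- \frac{1}{3207}} = 821 \left(-3207\right) = -2632947$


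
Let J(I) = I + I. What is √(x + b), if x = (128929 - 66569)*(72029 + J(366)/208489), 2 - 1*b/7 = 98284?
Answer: √195215043555872651666/208489 ≈ 67015.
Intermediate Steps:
b = -687974 (b = 14 - 7*98284 = 14 - 687988 = -687974)
J(I) = 2*I
x = 936476016374680/208489 (x = (128929 - 66569)*(72029 + (2*366)/208489) = 62360*(72029 + 732*(1/208489)) = 62360*(72029 + 732/208489) = 62360*(15017254913/208489) = 936476016374680/208489 ≈ 4.4917e+9)
√(x + b) = √(936476016374680/208489 - 687974) = √(936332581363394/208489) = √195215043555872651666/208489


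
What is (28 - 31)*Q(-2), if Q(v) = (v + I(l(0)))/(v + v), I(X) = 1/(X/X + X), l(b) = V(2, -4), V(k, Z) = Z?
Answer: -7/4 ≈ -1.7500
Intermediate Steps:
l(b) = -4
I(X) = 1/(1 + X)
Q(v) = (-1/3 + v)/(2*v) (Q(v) = (v + 1/(1 - 4))/(v + v) = (v + 1/(-3))/((2*v)) = (v - 1/3)*(1/(2*v)) = (-1/3 + v)*(1/(2*v)) = (-1/3 + v)/(2*v))
(28 - 31)*Q(-2) = (28 - 31)*((1/6)*(-1 + 3*(-2))/(-2)) = -(-1)*(-1 - 6)/(2*2) = -(-1)*(-7)/(2*2) = -3*7/12 = -7/4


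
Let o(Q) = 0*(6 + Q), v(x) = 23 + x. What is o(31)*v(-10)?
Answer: 0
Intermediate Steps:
o(Q) = 0
o(31)*v(-10) = 0*(23 - 10) = 0*13 = 0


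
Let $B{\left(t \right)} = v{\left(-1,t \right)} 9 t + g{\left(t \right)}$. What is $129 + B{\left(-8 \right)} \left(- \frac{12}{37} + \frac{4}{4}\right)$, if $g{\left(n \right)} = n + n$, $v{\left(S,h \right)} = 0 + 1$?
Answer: $\frac{2573}{37} \approx 69.541$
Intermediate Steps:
$v{\left(S,h \right)} = 1$
$g{\left(n \right)} = 2 n$
$B{\left(t \right)} = 11 t$ ($B{\left(t \right)} = 1 \cdot 9 t + 2 t = 9 t + 2 t = 11 t$)
$129 + B{\left(-8 \right)} \left(- \frac{12}{37} + \frac{4}{4}\right) = 129 + 11 \left(-8\right) \left(- \frac{12}{37} + \frac{4}{4}\right) = 129 - 88 \left(\left(-12\right) \frac{1}{37} + 4 \cdot \frac{1}{4}\right) = 129 - 88 \left(- \frac{12}{37} + 1\right) = 129 - \frac{2200}{37} = \frac{2573}{37}$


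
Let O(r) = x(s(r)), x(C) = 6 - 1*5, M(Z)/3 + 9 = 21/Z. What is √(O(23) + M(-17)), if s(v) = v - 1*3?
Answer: I*√8585/17 ≈ 5.4503*I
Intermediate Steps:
M(Z) = -27 + 63/Z (M(Z) = -27 + 3*(21/Z) = -27 + 63/Z)
s(v) = -3 + v (s(v) = v - 3 = -3 + v)
x(C) = 1 (x(C) = 6 - 5 = 1)
O(r) = 1
√(O(23) + M(-17)) = √(1 + (-27 + 63/(-17))) = √(1 + (-27 + 63*(-1/17))) = √(1 + (-27 - 63/17)) = √(1 - 522/17) = √(-505/17) = I*√8585/17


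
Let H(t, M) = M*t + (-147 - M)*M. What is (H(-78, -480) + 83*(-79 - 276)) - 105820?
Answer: -257685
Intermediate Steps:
H(t, M) = M*t + M*(-147 - M)
(H(-78, -480) + 83*(-79 - 276)) - 105820 = (-480*(-147 - 78 - 1*(-480)) + 83*(-79 - 276)) - 105820 = (-480*(-147 - 78 + 480) + 83*(-355)) - 105820 = (-480*255 - 29465) - 105820 = (-122400 - 29465) - 105820 = -151865 - 105820 = -257685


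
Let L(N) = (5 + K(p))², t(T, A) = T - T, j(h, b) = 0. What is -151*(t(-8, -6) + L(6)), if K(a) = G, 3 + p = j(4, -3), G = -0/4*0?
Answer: -3775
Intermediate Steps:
G = 0 (G = -0/4*0 = -3*0*0 = 0*0 = 0)
p = -3 (p = -3 + 0 = -3)
K(a) = 0
t(T, A) = 0
L(N) = 25 (L(N) = (5 + 0)² = 5² = 25)
-151*(t(-8, -6) + L(6)) = -151*(0 + 25) = -151*25 = -3775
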